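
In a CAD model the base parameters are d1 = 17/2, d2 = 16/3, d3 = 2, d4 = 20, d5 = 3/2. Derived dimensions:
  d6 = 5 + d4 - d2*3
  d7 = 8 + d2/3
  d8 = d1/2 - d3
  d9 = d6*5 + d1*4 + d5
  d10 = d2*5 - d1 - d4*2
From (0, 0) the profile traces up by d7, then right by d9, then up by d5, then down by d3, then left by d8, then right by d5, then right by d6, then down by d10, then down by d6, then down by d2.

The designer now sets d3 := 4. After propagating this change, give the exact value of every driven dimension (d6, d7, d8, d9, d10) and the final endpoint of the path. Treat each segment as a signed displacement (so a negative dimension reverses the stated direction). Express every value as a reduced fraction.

Apply edit: d3 := 4
  d6 = 5 + d4 - d2*3 = 9
  d7 = 8 + d2/3 = 88/9
  d8 = d1/2 - d3 = 1/4
  d9 = d6*5 + d1*4 + d5 = 161/2
  d10 = d2*5 - d1 - d4*2 = -131/6
Walk from origin (0, 0):
  seg 1: up by d7 = 88/9 → (0, 88/9)
  seg 2: right by d9 = 161/2 → (161/2, 88/9)
  seg 3: up by d5 = 3/2 → (161/2, 203/18)
  seg 4: down by d3 = 4 → (161/2, 131/18)
  seg 5: left by d8 = 1/4 → (321/4, 131/18)
  seg 6: right by d5 = 3/2 → (327/4, 131/18)
  seg 7: right by d6 = 9 → (363/4, 131/18)
  seg 8: down by d10 = -131/6 → (363/4, 262/9)
  seg 9: down by d6 = 9 → (363/4, 181/9)
  seg 10: down by d2 = 16/3 → (363/4, 133/9)

d6 = 9
d7 = 88/9
d8 = 1/4
d9 = 161/2
d10 = -131/6
endpoint = (363/4, 133/9)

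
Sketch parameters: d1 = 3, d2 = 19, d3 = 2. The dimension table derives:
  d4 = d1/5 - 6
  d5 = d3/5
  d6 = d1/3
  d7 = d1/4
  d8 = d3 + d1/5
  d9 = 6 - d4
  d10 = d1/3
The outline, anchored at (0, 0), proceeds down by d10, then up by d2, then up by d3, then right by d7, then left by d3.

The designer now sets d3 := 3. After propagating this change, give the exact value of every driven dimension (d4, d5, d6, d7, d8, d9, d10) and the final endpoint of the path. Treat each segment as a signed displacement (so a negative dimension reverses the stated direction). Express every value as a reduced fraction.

d4 = -27/5
d5 = 3/5
d6 = 1
d7 = 3/4
d8 = 18/5
d9 = 57/5
d10 = 1
endpoint = (-9/4, 21)

Apply edit: d3 := 3
  d4 = d1/5 - 6 = -27/5
  d5 = d3/5 = 3/5
  d6 = d1/3 = 1
  d7 = d1/4 = 3/4
  d8 = d3 + d1/5 = 18/5
  d9 = 6 - d4 = 57/5
  d10 = d1/3 = 1
Walk from origin (0, 0):
  seg 1: down by d10 = 1 → (0, -1)
  seg 2: up by d2 = 19 → (0, 18)
  seg 3: up by d3 = 3 → (0, 21)
  seg 4: right by d7 = 3/4 → (3/4, 21)
  seg 5: left by d3 = 3 → (-9/4, 21)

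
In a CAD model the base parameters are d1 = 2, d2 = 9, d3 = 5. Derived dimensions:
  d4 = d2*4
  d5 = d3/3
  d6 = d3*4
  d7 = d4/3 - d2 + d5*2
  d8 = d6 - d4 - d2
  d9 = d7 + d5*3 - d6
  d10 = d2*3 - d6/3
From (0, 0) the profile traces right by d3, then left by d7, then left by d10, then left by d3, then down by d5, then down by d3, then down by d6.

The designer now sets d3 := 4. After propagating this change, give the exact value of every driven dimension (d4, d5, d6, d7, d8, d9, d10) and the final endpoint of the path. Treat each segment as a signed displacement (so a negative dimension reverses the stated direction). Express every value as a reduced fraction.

d4 = 36
d5 = 4/3
d6 = 16
d7 = 17/3
d8 = -29
d9 = -19/3
d10 = 65/3
endpoint = (-82/3, -64/3)

Apply edit: d3 := 4
  d4 = d2*4 = 36
  d5 = d3/3 = 4/3
  d6 = d3*4 = 16
  d7 = d4/3 - d2 + d5*2 = 17/3
  d8 = d6 - d4 - d2 = -29
  d9 = d7 + d5*3 - d6 = -19/3
  d10 = d2*3 - d6/3 = 65/3
Walk from origin (0, 0):
  seg 1: right by d3 = 4 → (4, 0)
  seg 2: left by d7 = 17/3 → (-5/3, 0)
  seg 3: left by d10 = 65/3 → (-70/3, 0)
  seg 4: left by d3 = 4 → (-82/3, 0)
  seg 5: down by d5 = 4/3 → (-82/3, -4/3)
  seg 6: down by d3 = 4 → (-82/3, -16/3)
  seg 7: down by d6 = 16 → (-82/3, -64/3)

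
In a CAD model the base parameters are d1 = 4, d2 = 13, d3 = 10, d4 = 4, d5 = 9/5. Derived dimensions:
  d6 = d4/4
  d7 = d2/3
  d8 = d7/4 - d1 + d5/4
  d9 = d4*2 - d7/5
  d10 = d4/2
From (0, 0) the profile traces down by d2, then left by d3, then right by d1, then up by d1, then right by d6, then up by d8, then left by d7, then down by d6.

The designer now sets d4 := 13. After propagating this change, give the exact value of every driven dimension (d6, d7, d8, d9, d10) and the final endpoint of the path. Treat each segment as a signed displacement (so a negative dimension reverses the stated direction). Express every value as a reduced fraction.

d6 = 13/4
d7 = 13/3
d8 = -37/15
d9 = 377/15
d10 = 13/2
endpoint = (-85/12, -883/60)

Apply edit: d4 := 13
  d6 = d4/4 = 13/4
  d7 = d2/3 = 13/3
  d8 = d7/4 - d1 + d5/4 = -37/15
  d9 = d4*2 - d7/5 = 377/15
  d10 = d4/2 = 13/2
Walk from origin (0, 0):
  seg 1: down by d2 = 13 → (0, -13)
  seg 2: left by d3 = 10 → (-10, -13)
  seg 3: right by d1 = 4 → (-6, -13)
  seg 4: up by d1 = 4 → (-6, -9)
  seg 5: right by d6 = 13/4 → (-11/4, -9)
  seg 6: up by d8 = -37/15 → (-11/4, -172/15)
  seg 7: left by d7 = 13/3 → (-85/12, -172/15)
  seg 8: down by d6 = 13/4 → (-85/12, -883/60)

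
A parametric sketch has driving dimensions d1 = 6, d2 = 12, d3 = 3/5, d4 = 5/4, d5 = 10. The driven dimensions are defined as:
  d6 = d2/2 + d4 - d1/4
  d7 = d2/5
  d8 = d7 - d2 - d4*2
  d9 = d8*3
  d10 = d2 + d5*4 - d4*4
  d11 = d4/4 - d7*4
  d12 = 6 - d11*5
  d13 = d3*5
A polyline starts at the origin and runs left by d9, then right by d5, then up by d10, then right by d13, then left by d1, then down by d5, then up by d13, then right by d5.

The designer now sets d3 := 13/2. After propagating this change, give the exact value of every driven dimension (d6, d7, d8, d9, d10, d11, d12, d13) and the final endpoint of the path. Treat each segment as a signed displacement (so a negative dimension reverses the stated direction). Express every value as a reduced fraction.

d6 = 23/4
d7 = 12/5
d8 = -121/10
d9 = -363/10
d10 = 47
d11 = -743/80
d12 = 839/16
d13 = 65/2
endpoint = (414/5, 139/2)

Apply edit: d3 := 13/2
  d6 = d2/2 + d4 - d1/4 = 23/4
  d7 = d2/5 = 12/5
  d8 = d7 - d2 - d4*2 = -121/10
  d9 = d8*3 = -363/10
  d10 = d2 + d5*4 - d4*4 = 47
  d11 = d4/4 - d7*4 = -743/80
  d12 = 6 - d11*5 = 839/16
  d13 = d3*5 = 65/2
Walk from origin (0, 0):
  seg 1: left by d9 = -363/10 → (363/10, 0)
  seg 2: right by d5 = 10 → (463/10, 0)
  seg 3: up by d10 = 47 → (463/10, 47)
  seg 4: right by d13 = 65/2 → (394/5, 47)
  seg 5: left by d1 = 6 → (364/5, 47)
  seg 6: down by d5 = 10 → (364/5, 37)
  seg 7: up by d13 = 65/2 → (364/5, 139/2)
  seg 8: right by d5 = 10 → (414/5, 139/2)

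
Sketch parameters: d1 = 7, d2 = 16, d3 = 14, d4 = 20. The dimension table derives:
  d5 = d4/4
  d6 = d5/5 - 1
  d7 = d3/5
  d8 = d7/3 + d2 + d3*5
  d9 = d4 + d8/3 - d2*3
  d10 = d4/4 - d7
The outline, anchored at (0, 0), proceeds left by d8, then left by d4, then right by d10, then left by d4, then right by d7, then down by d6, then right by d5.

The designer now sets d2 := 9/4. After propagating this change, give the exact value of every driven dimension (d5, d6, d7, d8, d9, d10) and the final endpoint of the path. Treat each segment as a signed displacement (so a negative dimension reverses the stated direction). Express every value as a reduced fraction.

d5 = 5
d6 = 0
d7 = 14/5
d8 = 4391/60
d9 = 1694/45
d10 = 11/5
endpoint = (-6191/60, 0)

Apply edit: d2 := 9/4
  d5 = d4/4 = 5
  d6 = d5/5 - 1 = 0
  d7 = d3/5 = 14/5
  d8 = d7/3 + d2 + d3*5 = 4391/60
  d9 = d4 + d8/3 - d2*3 = 1694/45
  d10 = d4/4 - d7 = 11/5
Walk from origin (0, 0):
  seg 1: left by d8 = 4391/60 → (-4391/60, 0)
  seg 2: left by d4 = 20 → (-5591/60, 0)
  seg 3: right by d10 = 11/5 → (-5459/60, 0)
  seg 4: left by d4 = 20 → (-6659/60, 0)
  seg 5: right by d7 = 14/5 → (-6491/60, 0)
  seg 6: down by d6 = 0 → (-6491/60, 0)
  seg 7: right by d5 = 5 → (-6191/60, 0)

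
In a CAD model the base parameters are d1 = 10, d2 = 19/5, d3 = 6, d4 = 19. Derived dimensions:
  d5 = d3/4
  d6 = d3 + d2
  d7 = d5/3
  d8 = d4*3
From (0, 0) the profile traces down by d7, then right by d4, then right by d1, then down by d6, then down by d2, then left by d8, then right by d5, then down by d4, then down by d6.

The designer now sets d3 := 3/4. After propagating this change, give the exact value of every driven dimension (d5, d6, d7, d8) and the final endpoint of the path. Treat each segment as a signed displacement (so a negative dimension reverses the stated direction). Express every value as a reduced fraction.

Apply edit: d3 := 3/4
  d5 = d3/4 = 3/16
  d6 = d3 + d2 = 91/20
  d7 = d5/3 = 1/16
  d8 = d4*3 = 57
Walk from origin (0, 0):
  seg 1: down by d7 = 1/16 → (0, -1/16)
  seg 2: right by d4 = 19 → (19, -1/16)
  seg 3: right by d1 = 10 → (29, -1/16)
  seg 4: down by d6 = 91/20 → (29, -369/80)
  seg 5: down by d2 = 19/5 → (29, -673/80)
  seg 6: left by d8 = 57 → (-28, -673/80)
  seg 7: right by d5 = 3/16 → (-445/16, -673/80)
  seg 8: down by d4 = 19 → (-445/16, -2193/80)
  seg 9: down by d6 = 91/20 → (-445/16, -2557/80)

d5 = 3/16
d6 = 91/20
d7 = 1/16
d8 = 57
endpoint = (-445/16, -2557/80)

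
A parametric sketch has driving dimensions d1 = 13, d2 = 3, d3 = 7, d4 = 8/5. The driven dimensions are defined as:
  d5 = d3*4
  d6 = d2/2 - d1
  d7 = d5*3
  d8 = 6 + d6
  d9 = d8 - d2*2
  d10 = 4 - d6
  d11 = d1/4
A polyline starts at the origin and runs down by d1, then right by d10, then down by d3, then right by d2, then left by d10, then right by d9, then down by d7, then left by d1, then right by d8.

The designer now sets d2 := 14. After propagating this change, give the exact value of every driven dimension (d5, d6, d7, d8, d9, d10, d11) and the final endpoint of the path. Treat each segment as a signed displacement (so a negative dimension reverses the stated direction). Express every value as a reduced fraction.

Apply edit: d2 := 14
  d5 = d3*4 = 28
  d6 = d2/2 - d1 = -6
  d7 = d5*3 = 84
  d8 = 6 + d6 = 0
  d9 = d8 - d2*2 = -28
  d10 = 4 - d6 = 10
  d11 = d1/4 = 13/4
Walk from origin (0, 0):
  seg 1: down by d1 = 13 → (0, -13)
  seg 2: right by d10 = 10 → (10, -13)
  seg 3: down by d3 = 7 → (10, -20)
  seg 4: right by d2 = 14 → (24, -20)
  seg 5: left by d10 = 10 → (14, -20)
  seg 6: right by d9 = -28 → (-14, -20)
  seg 7: down by d7 = 84 → (-14, -104)
  seg 8: left by d1 = 13 → (-27, -104)
  seg 9: right by d8 = 0 → (-27, -104)

d5 = 28
d6 = -6
d7 = 84
d8 = 0
d9 = -28
d10 = 10
d11 = 13/4
endpoint = (-27, -104)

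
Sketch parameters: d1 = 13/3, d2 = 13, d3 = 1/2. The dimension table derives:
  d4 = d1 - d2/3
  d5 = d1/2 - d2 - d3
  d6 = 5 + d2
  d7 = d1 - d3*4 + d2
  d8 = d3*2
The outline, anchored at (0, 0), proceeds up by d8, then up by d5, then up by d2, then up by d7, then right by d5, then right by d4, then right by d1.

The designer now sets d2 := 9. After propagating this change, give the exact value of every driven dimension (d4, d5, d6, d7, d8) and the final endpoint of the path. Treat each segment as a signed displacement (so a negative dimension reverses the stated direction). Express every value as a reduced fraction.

d4 = 4/3
d5 = -22/3
d6 = 14
d7 = 34/3
d8 = 1
endpoint = (-5/3, 14)

Apply edit: d2 := 9
  d4 = d1 - d2/3 = 4/3
  d5 = d1/2 - d2 - d3 = -22/3
  d6 = 5 + d2 = 14
  d7 = d1 - d3*4 + d2 = 34/3
  d8 = d3*2 = 1
Walk from origin (0, 0):
  seg 1: up by d8 = 1 → (0, 1)
  seg 2: up by d5 = -22/3 → (0, -19/3)
  seg 3: up by d2 = 9 → (0, 8/3)
  seg 4: up by d7 = 34/3 → (0, 14)
  seg 5: right by d5 = -22/3 → (-22/3, 14)
  seg 6: right by d4 = 4/3 → (-6, 14)
  seg 7: right by d1 = 13/3 → (-5/3, 14)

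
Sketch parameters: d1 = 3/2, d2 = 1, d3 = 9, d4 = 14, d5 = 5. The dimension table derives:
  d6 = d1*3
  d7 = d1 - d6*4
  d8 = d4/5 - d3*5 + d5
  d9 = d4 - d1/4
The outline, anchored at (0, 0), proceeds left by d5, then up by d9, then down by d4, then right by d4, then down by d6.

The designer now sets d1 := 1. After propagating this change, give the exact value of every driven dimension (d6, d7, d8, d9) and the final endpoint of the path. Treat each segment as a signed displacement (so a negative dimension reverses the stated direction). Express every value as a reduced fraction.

Apply edit: d1 := 1
  d6 = d1*3 = 3
  d7 = d1 - d6*4 = -11
  d8 = d4/5 - d3*5 + d5 = -186/5
  d9 = d4 - d1/4 = 55/4
Walk from origin (0, 0):
  seg 1: left by d5 = 5 → (-5, 0)
  seg 2: up by d9 = 55/4 → (-5, 55/4)
  seg 3: down by d4 = 14 → (-5, -1/4)
  seg 4: right by d4 = 14 → (9, -1/4)
  seg 5: down by d6 = 3 → (9, -13/4)

d6 = 3
d7 = -11
d8 = -186/5
d9 = 55/4
endpoint = (9, -13/4)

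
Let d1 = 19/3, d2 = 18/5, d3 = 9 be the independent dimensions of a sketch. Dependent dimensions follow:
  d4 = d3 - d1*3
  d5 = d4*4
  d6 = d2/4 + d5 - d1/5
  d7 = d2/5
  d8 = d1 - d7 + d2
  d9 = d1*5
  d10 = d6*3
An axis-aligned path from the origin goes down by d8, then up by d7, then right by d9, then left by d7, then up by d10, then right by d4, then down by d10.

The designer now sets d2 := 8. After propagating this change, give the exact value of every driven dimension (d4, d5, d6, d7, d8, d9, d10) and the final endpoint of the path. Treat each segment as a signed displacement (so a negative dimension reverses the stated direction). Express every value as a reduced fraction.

d4 = -10
d5 = -40
d6 = -589/15
d7 = 8/5
d8 = 191/15
d9 = 95/3
d10 = -589/5
endpoint = (301/15, -167/15)

Apply edit: d2 := 8
  d4 = d3 - d1*3 = -10
  d5 = d4*4 = -40
  d6 = d2/4 + d5 - d1/5 = -589/15
  d7 = d2/5 = 8/5
  d8 = d1 - d7 + d2 = 191/15
  d9 = d1*5 = 95/3
  d10 = d6*3 = -589/5
Walk from origin (0, 0):
  seg 1: down by d8 = 191/15 → (0, -191/15)
  seg 2: up by d7 = 8/5 → (0, -167/15)
  seg 3: right by d9 = 95/3 → (95/3, -167/15)
  seg 4: left by d7 = 8/5 → (451/15, -167/15)
  seg 5: up by d10 = -589/5 → (451/15, -1934/15)
  seg 6: right by d4 = -10 → (301/15, -1934/15)
  seg 7: down by d10 = -589/5 → (301/15, -167/15)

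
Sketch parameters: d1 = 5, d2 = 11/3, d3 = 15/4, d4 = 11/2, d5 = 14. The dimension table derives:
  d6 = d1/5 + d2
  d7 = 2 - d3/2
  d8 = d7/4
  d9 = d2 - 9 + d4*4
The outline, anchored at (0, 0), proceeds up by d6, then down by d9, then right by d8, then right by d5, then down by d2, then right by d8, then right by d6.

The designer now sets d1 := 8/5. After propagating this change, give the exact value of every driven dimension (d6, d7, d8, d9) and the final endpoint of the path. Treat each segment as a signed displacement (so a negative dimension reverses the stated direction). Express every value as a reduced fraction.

Apply edit: d1 := 8/5
  d6 = d1/5 + d2 = 299/75
  d7 = 2 - d3/2 = 1/8
  d8 = d7/4 = 1/32
  d9 = d2 - 9 + d4*4 = 50/3
Walk from origin (0, 0):
  seg 1: up by d6 = 299/75 → (0, 299/75)
  seg 2: down by d9 = 50/3 → (0, -317/25)
  seg 3: right by d8 = 1/32 → (1/32, -317/25)
  seg 4: right by d5 = 14 → (449/32, -317/25)
  seg 5: down by d2 = 11/3 → (449/32, -1226/75)
  seg 6: right by d8 = 1/32 → (225/16, -1226/75)
  seg 7: right by d6 = 299/75 → (21659/1200, -1226/75)

d6 = 299/75
d7 = 1/8
d8 = 1/32
d9 = 50/3
endpoint = (21659/1200, -1226/75)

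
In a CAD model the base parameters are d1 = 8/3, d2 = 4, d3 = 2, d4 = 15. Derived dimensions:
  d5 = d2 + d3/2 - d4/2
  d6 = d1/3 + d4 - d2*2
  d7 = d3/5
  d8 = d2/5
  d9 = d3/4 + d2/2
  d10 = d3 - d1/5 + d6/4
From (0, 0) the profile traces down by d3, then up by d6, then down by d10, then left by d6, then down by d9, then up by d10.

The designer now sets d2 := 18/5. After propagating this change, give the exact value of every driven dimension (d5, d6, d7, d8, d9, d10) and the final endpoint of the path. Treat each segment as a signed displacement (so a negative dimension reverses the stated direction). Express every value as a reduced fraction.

Apply edit: d2 := 18/5
  d5 = d2 + d3/2 - d4/2 = -29/10
  d6 = d1/3 + d4 - d2*2 = 391/45
  d7 = d3/5 = 2/5
  d8 = d2/5 = 18/25
  d9 = d3/4 + d2/2 = 23/10
  d10 = d3 - d1/5 + d6/4 = 131/36
Walk from origin (0, 0):
  seg 1: down by d3 = 2 → (0, -2)
  seg 2: up by d6 = 391/45 → (0, 301/45)
  seg 3: down by d10 = 131/36 → (0, 61/20)
  seg 4: left by d6 = 391/45 → (-391/45, 61/20)
  seg 5: down by d9 = 23/10 → (-391/45, 3/4)
  seg 6: up by d10 = 131/36 → (-391/45, 79/18)

d5 = -29/10
d6 = 391/45
d7 = 2/5
d8 = 18/25
d9 = 23/10
d10 = 131/36
endpoint = (-391/45, 79/18)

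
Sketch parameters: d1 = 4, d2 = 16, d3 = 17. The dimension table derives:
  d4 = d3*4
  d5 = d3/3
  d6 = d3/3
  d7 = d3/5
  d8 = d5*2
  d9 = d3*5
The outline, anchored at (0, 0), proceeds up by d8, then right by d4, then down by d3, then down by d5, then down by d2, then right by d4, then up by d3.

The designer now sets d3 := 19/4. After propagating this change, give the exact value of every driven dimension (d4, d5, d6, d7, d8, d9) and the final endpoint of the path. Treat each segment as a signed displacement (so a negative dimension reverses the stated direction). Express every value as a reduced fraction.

Apply edit: d3 := 19/4
  d4 = d3*4 = 19
  d5 = d3/3 = 19/12
  d6 = d3/3 = 19/12
  d7 = d3/5 = 19/20
  d8 = d5*2 = 19/6
  d9 = d3*5 = 95/4
Walk from origin (0, 0):
  seg 1: up by d8 = 19/6 → (0, 19/6)
  seg 2: right by d4 = 19 → (19, 19/6)
  seg 3: down by d3 = 19/4 → (19, -19/12)
  seg 4: down by d5 = 19/12 → (19, -19/6)
  seg 5: down by d2 = 16 → (19, -115/6)
  seg 6: right by d4 = 19 → (38, -115/6)
  seg 7: up by d3 = 19/4 → (38, -173/12)

d4 = 19
d5 = 19/12
d6 = 19/12
d7 = 19/20
d8 = 19/6
d9 = 95/4
endpoint = (38, -173/12)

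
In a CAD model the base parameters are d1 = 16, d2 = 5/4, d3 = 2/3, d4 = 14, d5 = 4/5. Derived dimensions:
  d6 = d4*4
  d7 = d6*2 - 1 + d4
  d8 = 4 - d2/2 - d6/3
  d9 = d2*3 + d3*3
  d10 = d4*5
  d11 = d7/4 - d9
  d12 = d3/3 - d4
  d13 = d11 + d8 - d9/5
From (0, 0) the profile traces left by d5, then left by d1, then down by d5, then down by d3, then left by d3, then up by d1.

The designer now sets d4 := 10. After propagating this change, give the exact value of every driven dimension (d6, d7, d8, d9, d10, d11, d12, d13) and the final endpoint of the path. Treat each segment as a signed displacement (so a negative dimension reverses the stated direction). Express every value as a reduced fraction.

d6 = 40
d7 = 89
d8 = -239/24
d9 = 23/4
d10 = 50
d11 = 33/2
d12 = -88/9
d13 = 647/120
endpoint = (-262/15, 218/15)

Apply edit: d4 := 10
  d6 = d4*4 = 40
  d7 = d6*2 - 1 + d4 = 89
  d8 = 4 - d2/2 - d6/3 = -239/24
  d9 = d2*3 + d3*3 = 23/4
  d10 = d4*5 = 50
  d11 = d7/4 - d9 = 33/2
  d12 = d3/3 - d4 = -88/9
  d13 = d11 + d8 - d9/5 = 647/120
Walk from origin (0, 0):
  seg 1: left by d5 = 4/5 → (-4/5, 0)
  seg 2: left by d1 = 16 → (-84/5, 0)
  seg 3: down by d5 = 4/5 → (-84/5, -4/5)
  seg 4: down by d3 = 2/3 → (-84/5, -22/15)
  seg 5: left by d3 = 2/3 → (-262/15, -22/15)
  seg 6: up by d1 = 16 → (-262/15, 218/15)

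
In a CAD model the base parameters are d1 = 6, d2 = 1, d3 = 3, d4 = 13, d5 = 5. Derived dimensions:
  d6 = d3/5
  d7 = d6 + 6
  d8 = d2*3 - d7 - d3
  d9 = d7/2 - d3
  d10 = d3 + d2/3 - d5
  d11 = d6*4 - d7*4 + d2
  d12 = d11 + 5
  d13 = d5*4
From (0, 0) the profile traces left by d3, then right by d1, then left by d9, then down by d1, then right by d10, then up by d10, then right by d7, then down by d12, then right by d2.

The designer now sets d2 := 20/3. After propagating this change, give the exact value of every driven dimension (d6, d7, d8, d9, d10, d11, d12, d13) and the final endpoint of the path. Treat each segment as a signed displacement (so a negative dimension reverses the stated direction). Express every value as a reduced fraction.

Apply edit: d2 := 20/3
  d6 = d3/5 = 3/5
  d7 = d6 + 6 = 33/5
  d8 = d2*3 - d7 - d3 = 52/5
  d9 = d7/2 - d3 = 3/10
  d10 = d3 + d2/3 - d5 = 2/9
  d11 = d6*4 - d7*4 + d2 = -52/3
  d12 = d11 + 5 = -37/3
  d13 = d5*4 = 20
Walk from origin (0, 0):
  seg 1: left by d3 = 3 → (-3, 0)
  seg 2: right by d1 = 6 → (3, 0)
  seg 3: left by d9 = 3/10 → (27/10, 0)
  seg 4: down by d1 = 6 → (27/10, -6)
  seg 5: right by d10 = 2/9 → (263/90, -6)
  seg 6: up by d10 = 2/9 → (263/90, -52/9)
  seg 7: right by d7 = 33/5 → (857/90, -52/9)
  seg 8: down by d12 = -37/3 → (857/90, 59/9)
  seg 9: right by d2 = 20/3 → (1457/90, 59/9)

d6 = 3/5
d7 = 33/5
d8 = 52/5
d9 = 3/10
d10 = 2/9
d11 = -52/3
d12 = -37/3
d13 = 20
endpoint = (1457/90, 59/9)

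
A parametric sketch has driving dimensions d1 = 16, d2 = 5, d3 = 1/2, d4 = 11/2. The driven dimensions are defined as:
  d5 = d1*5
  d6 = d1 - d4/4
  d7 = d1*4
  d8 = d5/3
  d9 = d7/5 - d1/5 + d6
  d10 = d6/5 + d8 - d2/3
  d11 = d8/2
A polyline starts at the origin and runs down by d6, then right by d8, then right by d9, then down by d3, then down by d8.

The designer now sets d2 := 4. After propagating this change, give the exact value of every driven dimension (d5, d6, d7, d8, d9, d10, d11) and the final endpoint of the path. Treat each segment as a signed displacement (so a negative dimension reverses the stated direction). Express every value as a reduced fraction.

d5 = 80
d6 = 117/8
d7 = 64
d8 = 80/3
d9 = 969/40
d10 = 3391/120
d11 = 40/3
endpoint = (6107/120, -1003/24)

Apply edit: d2 := 4
  d5 = d1*5 = 80
  d6 = d1 - d4/4 = 117/8
  d7 = d1*4 = 64
  d8 = d5/3 = 80/3
  d9 = d7/5 - d1/5 + d6 = 969/40
  d10 = d6/5 + d8 - d2/3 = 3391/120
  d11 = d8/2 = 40/3
Walk from origin (0, 0):
  seg 1: down by d6 = 117/8 → (0, -117/8)
  seg 2: right by d8 = 80/3 → (80/3, -117/8)
  seg 3: right by d9 = 969/40 → (6107/120, -117/8)
  seg 4: down by d3 = 1/2 → (6107/120, -121/8)
  seg 5: down by d8 = 80/3 → (6107/120, -1003/24)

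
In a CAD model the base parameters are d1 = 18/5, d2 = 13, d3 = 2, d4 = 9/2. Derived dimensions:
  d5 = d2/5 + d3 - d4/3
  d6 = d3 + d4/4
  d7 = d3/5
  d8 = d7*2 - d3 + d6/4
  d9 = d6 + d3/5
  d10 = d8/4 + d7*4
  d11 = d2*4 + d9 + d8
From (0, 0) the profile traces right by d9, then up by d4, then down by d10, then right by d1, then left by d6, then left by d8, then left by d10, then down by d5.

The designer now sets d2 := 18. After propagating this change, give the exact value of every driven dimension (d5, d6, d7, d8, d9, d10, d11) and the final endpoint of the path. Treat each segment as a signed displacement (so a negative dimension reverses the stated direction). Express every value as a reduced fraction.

d5 = 41/10
d6 = 25/8
d7 = 2/5
d8 = -67/160
d9 = 141/40
d10 = 957/640
d11 = 12017/160
endpoint = (1871/640, -701/640)

Apply edit: d2 := 18
  d5 = d2/5 + d3 - d4/3 = 41/10
  d6 = d3 + d4/4 = 25/8
  d7 = d3/5 = 2/5
  d8 = d7*2 - d3 + d6/4 = -67/160
  d9 = d6 + d3/5 = 141/40
  d10 = d8/4 + d7*4 = 957/640
  d11 = d2*4 + d9 + d8 = 12017/160
Walk from origin (0, 0):
  seg 1: right by d9 = 141/40 → (141/40, 0)
  seg 2: up by d4 = 9/2 → (141/40, 9/2)
  seg 3: down by d10 = 957/640 → (141/40, 1923/640)
  seg 4: right by d1 = 18/5 → (57/8, 1923/640)
  seg 5: left by d6 = 25/8 → (4, 1923/640)
  seg 6: left by d8 = -67/160 → (707/160, 1923/640)
  seg 7: left by d10 = 957/640 → (1871/640, 1923/640)
  seg 8: down by d5 = 41/10 → (1871/640, -701/640)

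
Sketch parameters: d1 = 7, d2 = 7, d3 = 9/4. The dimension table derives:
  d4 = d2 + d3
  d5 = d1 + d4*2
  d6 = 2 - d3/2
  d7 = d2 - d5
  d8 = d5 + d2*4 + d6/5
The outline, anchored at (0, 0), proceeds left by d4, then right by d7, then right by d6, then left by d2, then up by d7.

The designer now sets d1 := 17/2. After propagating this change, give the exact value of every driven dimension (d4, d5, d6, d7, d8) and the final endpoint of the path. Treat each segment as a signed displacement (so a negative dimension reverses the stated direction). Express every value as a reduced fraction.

d4 = 37/4
d5 = 27
d6 = 7/8
d7 = -20
d8 = 2207/40
endpoint = (-283/8, -20)

Apply edit: d1 := 17/2
  d4 = d2 + d3 = 37/4
  d5 = d1 + d4*2 = 27
  d6 = 2 - d3/2 = 7/8
  d7 = d2 - d5 = -20
  d8 = d5 + d2*4 + d6/5 = 2207/40
Walk from origin (0, 0):
  seg 1: left by d4 = 37/4 → (-37/4, 0)
  seg 2: right by d7 = -20 → (-117/4, 0)
  seg 3: right by d6 = 7/8 → (-227/8, 0)
  seg 4: left by d2 = 7 → (-283/8, 0)
  seg 5: up by d7 = -20 → (-283/8, -20)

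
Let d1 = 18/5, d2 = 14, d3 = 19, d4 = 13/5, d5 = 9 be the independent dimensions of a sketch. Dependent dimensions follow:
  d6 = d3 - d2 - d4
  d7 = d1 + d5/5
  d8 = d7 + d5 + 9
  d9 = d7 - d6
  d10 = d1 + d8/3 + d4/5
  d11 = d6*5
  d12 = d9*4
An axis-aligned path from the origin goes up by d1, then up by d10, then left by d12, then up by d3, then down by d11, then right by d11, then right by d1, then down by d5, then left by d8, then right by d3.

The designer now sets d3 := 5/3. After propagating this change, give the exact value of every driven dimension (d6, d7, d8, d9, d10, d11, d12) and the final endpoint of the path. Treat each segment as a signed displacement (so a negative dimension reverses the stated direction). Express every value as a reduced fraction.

d6 = -224/15
d7 = 27/5
d8 = 117/5
d9 = 61/3
d10 = 298/25
d11 = -224/3
d12 = 244/3
endpoint = (-2612/15, 6214/75)

Apply edit: d3 := 5/3
  d6 = d3 - d2 - d4 = -224/15
  d7 = d1 + d5/5 = 27/5
  d8 = d7 + d5 + 9 = 117/5
  d9 = d7 - d6 = 61/3
  d10 = d1 + d8/3 + d4/5 = 298/25
  d11 = d6*5 = -224/3
  d12 = d9*4 = 244/3
Walk from origin (0, 0):
  seg 1: up by d1 = 18/5 → (0, 18/5)
  seg 2: up by d10 = 298/25 → (0, 388/25)
  seg 3: left by d12 = 244/3 → (-244/3, 388/25)
  seg 4: up by d3 = 5/3 → (-244/3, 1289/75)
  seg 5: down by d11 = -224/3 → (-244/3, 6889/75)
  seg 6: right by d11 = -224/3 → (-156, 6889/75)
  seg 7: right by d1 = 18/5 → (-762/5, 6889/75)
  seg 8: down by d5 = 9 → (-762/5, 6214/75)
  seg 9: left by d8 = 117/5 → (-879/5, 6214/75)
  seg 10: right by d3 = 5/3 → (-2612/15, 6214/75)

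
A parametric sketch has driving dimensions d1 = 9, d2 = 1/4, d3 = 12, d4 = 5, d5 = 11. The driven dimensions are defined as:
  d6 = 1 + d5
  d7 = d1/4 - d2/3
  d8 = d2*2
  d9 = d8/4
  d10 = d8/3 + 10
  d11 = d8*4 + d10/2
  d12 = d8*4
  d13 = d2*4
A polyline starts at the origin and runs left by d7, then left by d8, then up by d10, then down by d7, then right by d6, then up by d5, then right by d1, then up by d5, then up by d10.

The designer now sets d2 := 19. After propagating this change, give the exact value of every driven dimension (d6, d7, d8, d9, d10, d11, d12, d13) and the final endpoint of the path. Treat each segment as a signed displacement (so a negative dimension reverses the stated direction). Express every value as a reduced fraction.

Apply edit: d2 := 19
  d6 = 1 + d5 = 12
  d7 = d1/4 - d2/3 = -49/12
  d8 = d2*2 = 38
  d9 = d8/4 = 19/2
  d10 = d8/3 + 10 = 68/3
  d11 = d8*4 + d10/2 = 490/3
  d12 = d8*4 = 152
  d13 = d2*4 = 76
Walk from origin (0, 0):
  seg 1: left by d7 = -49/12 → (49/12, 0)
  seg 2: left by d8 = 38 → (-407/12, 0)
  seg 3: up by d10 = 68/3 → (-407/12, 68/3)
  seg 4: down by d7 = -49/12 → (-407/12, 107/4)
  seg 5: right by d6 = 12 → (-263/12, 107/4)
  seg 6: up by d5 = 11 → (-263/12, 151/4)
  seg 7: right by d1 = 9 → (-155/12, 151/4)
  seg 8: up by d5 = 11 → (-155/12, 195/4)
  seg 9: up by d10 = 68/3 → (-155/12, 857/12)

d6 = 12
d7 = -49/12
d8 = 38
d9 = 19/2
d10 = 68/3
d11 = 490/3
d12 = 152
d13 = 76
endpoint = (-155/12, 857/12)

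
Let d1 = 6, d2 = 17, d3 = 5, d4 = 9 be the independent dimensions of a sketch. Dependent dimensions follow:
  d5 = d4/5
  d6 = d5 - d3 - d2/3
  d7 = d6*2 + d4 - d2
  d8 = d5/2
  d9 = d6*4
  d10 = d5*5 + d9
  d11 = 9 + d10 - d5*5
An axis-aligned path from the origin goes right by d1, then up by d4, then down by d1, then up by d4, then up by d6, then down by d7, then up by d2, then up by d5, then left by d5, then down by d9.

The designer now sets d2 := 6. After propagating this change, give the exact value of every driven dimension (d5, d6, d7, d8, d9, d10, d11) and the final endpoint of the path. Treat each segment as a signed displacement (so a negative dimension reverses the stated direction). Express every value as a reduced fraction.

d5 = 9/5
d6 = -26/5
d7 = -37/5
d8 = 9/10
d9 = -104/5
d10 = -59/5
d11 = -59/5
endpoint = (21/5, 214/5)

Apply edit: d2 := 6
  d5 = d4/5 = 9/5
  d6 = d5 - d3 - d2/3 = -26/5
  d7 = d6*2 + d4 - d2 = -37/5
  d8 = d5/2 = 9/10
  d9 = d6*4 = -104/5
  d10 = d5*5 + d9 = -59/5
  d11 = 9 + d10 - d5*5 = -59/5
Walk from origin (0, 0):
  seg 1: right by d1 = 6 → (6, 0)
  seg 2: up by d4 = 9 → (6, 9)
  seg 3: down by d1 = 6 → (6, 3)
  seg 4: up by d4 = 9 → (6, 12)
  seg 5: up by d6 = -26/5 → (6, 34/5)
  seg 6: down by d7 = -37/5 → (6, 71/5)
  seg 7: up by d2 = 6 → (6, 101/5)
  seg 8: up by d5 = 9/5 → (6, 22)
  seg 9: left by d5 = 9/5 → (21/5, 22)
  seg 10: down by d9 = -104/5 → (21/5, 214/5)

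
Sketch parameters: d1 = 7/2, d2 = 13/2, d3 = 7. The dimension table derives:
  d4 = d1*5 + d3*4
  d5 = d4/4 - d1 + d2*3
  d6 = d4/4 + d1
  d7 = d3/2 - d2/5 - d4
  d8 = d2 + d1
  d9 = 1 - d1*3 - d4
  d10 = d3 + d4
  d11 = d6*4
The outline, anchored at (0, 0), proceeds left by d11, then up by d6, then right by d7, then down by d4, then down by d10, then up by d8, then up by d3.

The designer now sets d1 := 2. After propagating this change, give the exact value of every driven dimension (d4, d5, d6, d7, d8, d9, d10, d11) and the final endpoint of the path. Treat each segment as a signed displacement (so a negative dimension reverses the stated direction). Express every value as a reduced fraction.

d4 = 38
d5 = 27
d6 = 23/2
d7 = -179/5
d8 = 17/2
d9 = -43
d10 = 45
d11 = 46
endpoint = (-409/5, -56)

Apply edit: d1 := 2
  d4 = d1*5 + d3*4 = 38
  d5 = d4/4 - d1 + d2*3 = 27
  d6 = d4/4 + d1 = 23/2
  d7 = d3/2 - d2/5 - d4 = -179/5
  d8 = d2 + d1 = 17/2
  d9 = 1 - d1*3 - d4 = -43
  d10 = d3 + d4 = 45
  d11 = d6*4 = 46
Walk from origin (0, 0):
  seg 1: left by d11 = 46 → (-46, 0)
  seg 2: up by d6 = 23/2 → (-46, 23/2)
  seg 3: right by d7 = -179/5 → (-409/5, 23/2)
  seg 4: down by d4 = 38 → (-409/5, -53/2)
  seg 5: down by d10 = 45 → (-409/5, -143/2)
  seg 6: up by d8 = 17/2 → (-409/5, -63)
  seg 7: up by d3 = 7 → (-409/5, -56)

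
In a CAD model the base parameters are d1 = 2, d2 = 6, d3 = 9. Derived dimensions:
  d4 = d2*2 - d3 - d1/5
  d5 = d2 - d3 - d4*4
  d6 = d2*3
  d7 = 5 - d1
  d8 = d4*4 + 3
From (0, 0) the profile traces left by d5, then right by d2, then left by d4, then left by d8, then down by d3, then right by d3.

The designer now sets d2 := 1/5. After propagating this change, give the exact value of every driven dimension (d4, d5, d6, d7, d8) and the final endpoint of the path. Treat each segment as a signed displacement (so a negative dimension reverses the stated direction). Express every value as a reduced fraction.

d4 = -9
d5 = 136/5
d6 = 3/5
d7 = 3
d8 = -33
endpoint = (24, -9)

Apply edit: d2 := 1/5
  d4 = d2*2 - d3 - d1/5 = -9
  d5 = d2 - d3 - d4*4 = 136/5
  d6 = d2*3 = 3/5
  d7 = 5 - d1 = 3
  d8 = d4*4 + 3 = -33
Walk from origin (0, 0):
  seg 1: left by d5 = 136/5 → (-136/5, 0)
  seg 2: right by d2 = 1/5 → (-27, 0)
  seg 3: left by d4 = -9 → (-18, 0)
  seg 4: left by d8 = -33 → (15, 0)
  seg 5: down by d3 = 9 → (15, -9)
  seg 6: right by d3 = 9 → (24, -9)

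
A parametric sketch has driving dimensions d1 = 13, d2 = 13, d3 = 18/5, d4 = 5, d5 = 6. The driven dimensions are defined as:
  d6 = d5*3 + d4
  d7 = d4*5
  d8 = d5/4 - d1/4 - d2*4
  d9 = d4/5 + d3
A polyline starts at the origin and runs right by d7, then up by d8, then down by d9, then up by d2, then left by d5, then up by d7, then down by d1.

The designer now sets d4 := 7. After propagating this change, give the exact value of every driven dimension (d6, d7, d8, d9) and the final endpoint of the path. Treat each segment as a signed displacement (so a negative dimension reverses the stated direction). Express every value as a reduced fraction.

d6 = 25
d7 = 35
d8 = -215/4
d9 = 5
endpoint = (29, -95/4)

Apply edit: d4 := 7
  d6 = d5*3 + d4 = 25
  d7 = d4*5 = 35
  d8 = d5/4 - d1/4 - d2*4 = -215/4
  d9 = d4/5 + d3 = 5
Walk from origin (0, 0):
  seg 1: right by d7 = 35 → (35, 0)
  seg 2: up by d8 = -215/4 → (35, -215/4)
  seg 3: down by d9 = 5 → (35, -235/4)
  seg 4: up by d2 = 13 → (35, -183/4)
  seg 5: left by d5 = 6 → (29, -183/4)
  seg 6: up by d7 = 35 → (29, -43/4)
  seg 7: down by d1 = 13 → (29, -95/4)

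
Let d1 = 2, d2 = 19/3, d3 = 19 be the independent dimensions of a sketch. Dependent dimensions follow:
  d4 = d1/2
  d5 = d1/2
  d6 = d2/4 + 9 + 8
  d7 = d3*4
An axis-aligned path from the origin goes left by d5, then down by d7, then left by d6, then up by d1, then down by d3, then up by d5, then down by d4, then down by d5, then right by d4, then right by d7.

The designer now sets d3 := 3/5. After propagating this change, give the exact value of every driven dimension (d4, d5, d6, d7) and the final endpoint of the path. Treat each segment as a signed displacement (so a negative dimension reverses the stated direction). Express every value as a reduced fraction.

d4 = 1
d5 = 1
d6 = 223/12
d7 = 12/5
endpoint = (-971/60, -2)

Apply edit: d3 := 3/5
  d4 = d1/2 = 1
  d5 = d1/2 = 1
  d6 = d2/4 + 9 + 8 = 223/12
  d7 = d3*4 = 12/5
Walk from origin (0, 0):
  seg 1: left by d5 = 1 → (-1, 0)
  seg 2: down by d7 = 12/5 → (-1, -12/5)
  seg 3: left by d6 = 223/12 → (-235/12, -12/5)
  seg 4: up by d1 = 2 → (-235/12, -2/5)
  seg 5: down by d3 = 3/5 → (-235/12, -1)
  seg 6: up by d5 = 1 → (-235/12, 0)
  seg 7: down by d4 = 1 → (-235/12, -1)
  seg 8: down by d5 = 1 → (-235/12, -2)
  seg 9: right by d4 = 1 → (-223/12, -2)
  seg 10: right by d7 = 12/5 → (-971/60, -2)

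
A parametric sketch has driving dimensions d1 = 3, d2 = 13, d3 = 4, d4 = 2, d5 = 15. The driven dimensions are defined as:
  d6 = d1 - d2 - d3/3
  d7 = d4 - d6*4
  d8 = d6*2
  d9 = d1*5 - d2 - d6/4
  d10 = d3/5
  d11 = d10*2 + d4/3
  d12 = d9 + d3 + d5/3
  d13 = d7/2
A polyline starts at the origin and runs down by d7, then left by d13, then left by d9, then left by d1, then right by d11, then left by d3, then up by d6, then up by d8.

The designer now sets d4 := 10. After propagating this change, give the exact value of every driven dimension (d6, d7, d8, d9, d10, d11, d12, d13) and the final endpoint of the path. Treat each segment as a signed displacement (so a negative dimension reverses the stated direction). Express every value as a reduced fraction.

Apply edit: d4 := 10
  d6 = d1 - d2 - d3/3 = -34/3
  d7 = d4 - d6*4 = 166/3
  d8 = d6*2 = -68/3
  d9 = d1*5 - d2 - d6/4 = 29/6
  d10 = d3/5 = 4/5
  d11 = d10*2 + d4/3 = 74/15
  d12 = d9 + d3 + d5/3 = 83/6
  d13 = d7/2 = 83/3
Walk from origin (0, 0):
  seg 1: down by d7 = 166/3 → (0, -166/3)
  seg 2: left by d13 = 83/3 → (-83/3, -166/3)
  seg 3: left by d9 = 29/6 → (-65/2, -166/3)
  seg 4: left by d1 = 3 → (-71/2, -166/3)
  seg 5: right by d11 = 74/15 → (-917/30, -166/3)
  seg 6: left by d3 = 4 → (-1037/30, -166/3)
  seg 7: up by d6 = -34/3 → (-1037/30, -200/3)
  seg 8: up by d8 = -68/3 → (-1037/30, -268/3)

d6 = -34/3
d7 = 166/3
d8 = -68/3
d9 = 29/6
d10 = 4/5
d11 = 74/15
d12 = 83/6
d13 = 83/3
endpoint = (-1037/30, -268/3)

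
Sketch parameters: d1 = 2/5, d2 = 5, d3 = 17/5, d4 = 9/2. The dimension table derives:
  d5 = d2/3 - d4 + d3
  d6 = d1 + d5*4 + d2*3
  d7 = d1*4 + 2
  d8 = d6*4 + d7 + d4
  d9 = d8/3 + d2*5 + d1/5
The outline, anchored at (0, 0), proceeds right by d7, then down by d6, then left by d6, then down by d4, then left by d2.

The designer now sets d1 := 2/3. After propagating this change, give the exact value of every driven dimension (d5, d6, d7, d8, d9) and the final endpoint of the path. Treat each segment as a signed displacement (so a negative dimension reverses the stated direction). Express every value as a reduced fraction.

Apply edit: d1 := 2/3
  d5 = d2/3 - d4 + d3 = 17/30
  d6 = d1 + d5*4 + d2*3 = 269/15
  d7 = d1*4 + 2 = 14/3
  d8 = d6*4 + d7 + d4 = 809/10
  d9 = d8/3 + d2*5 + d1/5 = 521/10
Walk from origin (0, 0):
  seg 1: right by d7 = 14/3 → (14/3, 0)
  seg 2: down by d6 = 269/15 → (14/3, -269/15)
  seg 3: left by d6 = 269/15 → (-199/15, -269/15)
  seg 4: down by d4 = 9/2 → (-199/15, -673/30)
  seg 5: left by d2 = 5 → (-274/15, -673/30)

d5 = 17/30
d6 = 269/15
d7 = 14/3
d8 = 809/10
d9 = 521/10
endpoint = (-274/15, -673/30)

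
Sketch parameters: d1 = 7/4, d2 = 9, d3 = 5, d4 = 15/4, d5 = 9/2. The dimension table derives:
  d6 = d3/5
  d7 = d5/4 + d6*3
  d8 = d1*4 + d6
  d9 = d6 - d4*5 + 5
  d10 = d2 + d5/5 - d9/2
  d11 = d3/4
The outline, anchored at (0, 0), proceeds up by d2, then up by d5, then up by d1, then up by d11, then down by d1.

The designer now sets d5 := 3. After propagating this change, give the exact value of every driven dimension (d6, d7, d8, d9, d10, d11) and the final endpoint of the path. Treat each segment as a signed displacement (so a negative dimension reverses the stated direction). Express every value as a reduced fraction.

Apply edit: d5 := 3
  d6 = d3/5 = 1
  d7 = d5/4 + d6*3 = 15/4
  d8 = d1*4 + d6 = 8
  d9 = d6 - d4*5 + 5 = -51/4
  d10 = d2 + d5/5 - d9/2 = 639/40
  d11 = d3/4 = 5/4
Walk from origin (0, 0):
  seg 1: up by d2 = 9 → (0, 9)
  seg 2: up by d5 = 3 → (0, 12)
  seg 3: up by d1 = 7/4 → (0, 55/4)
  seg 4: up by d11 = 5/4 → (0, 15)
  seg 5: down by d1 = 7/4 → (0, 53/4)

d6 = 1
d7 = 15/4
d8 = 8
d9 = -51/4
d10 = 639/40
d11 = 5/4
endpoint = (0, 53/4)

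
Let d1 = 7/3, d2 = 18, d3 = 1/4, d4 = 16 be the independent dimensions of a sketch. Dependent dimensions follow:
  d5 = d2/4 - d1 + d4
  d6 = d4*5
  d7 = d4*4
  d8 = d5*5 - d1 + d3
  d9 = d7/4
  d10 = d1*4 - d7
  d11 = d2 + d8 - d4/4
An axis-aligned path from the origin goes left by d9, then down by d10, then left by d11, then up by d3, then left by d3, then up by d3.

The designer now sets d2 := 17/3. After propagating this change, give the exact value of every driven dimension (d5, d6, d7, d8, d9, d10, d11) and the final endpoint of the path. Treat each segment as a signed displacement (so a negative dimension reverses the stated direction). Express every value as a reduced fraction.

d5 = 181/12
d6 = 80
d7 = 64
d8 = 220/3
d9 = 16
d10 = -164/3
d11 = 75
endpoint = (-365/4, 331/6)

Apply edit: d2 := 17/3
  d5 = d2/4 - d1 + d4 = 181/12
  d6 = d4*5 = 80
  d7 = d4*4 = 64
  d8 = d5*5 - d1 + d3 = 220/3
  d9 = d7/4 = 16
  d10 = d1*4 - d7 = -164/3
  d11 = d2 + d8 - d4/4 = 75
Walk from origin (0, 0):
  seg 1: left by d9 = 16 → (-16, 0)
  seg 2: down by d10 = -164/3 → (-16, 164/3)
  seg 3: left by d11 = 75 → (-91, 164/3)
  seg 4: up by d3 = 1/4 → (-91, 659/12)
  seg 5: left by d3 = 1/4 → (-365/4, 659/12)
  seg 6: up by d3 = 1/4 → (-365/4, 331/6)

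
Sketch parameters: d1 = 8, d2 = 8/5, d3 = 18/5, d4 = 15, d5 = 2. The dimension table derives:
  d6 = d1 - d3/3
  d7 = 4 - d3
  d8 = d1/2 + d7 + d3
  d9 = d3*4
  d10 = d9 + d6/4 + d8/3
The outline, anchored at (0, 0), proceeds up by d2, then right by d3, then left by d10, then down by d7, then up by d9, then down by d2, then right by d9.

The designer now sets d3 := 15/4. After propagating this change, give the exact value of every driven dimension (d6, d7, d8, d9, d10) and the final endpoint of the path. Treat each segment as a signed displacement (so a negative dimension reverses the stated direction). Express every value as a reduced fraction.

Apply edit: d3 := 15/4
  d6 = d1 - d3/3 = 27/4
  d7 = 4 - d3 = 1/4
  d8 = d1/2 + d7 + d3 = 8
  d9 = d3*4 = 15
  d10 = d9 + d6/4 + d8/3 = 929/48
Walk from origin (0, 0):
  seg 1: up by d2 = 8/5 → (0, 8/5)
  seg 2: right by d3 = 15/4 → (15/4, 8/5)
  seg 3: left by d10 = 929/48 → (-749/48, 8/5)
  seg 4: down by d7 = 1/4 → (-749/48, 27/20)
  seg 5: up by d9 = 15 → (-749/48, 327/20)
  seg 6: down by d2 = 8/5 → (-749/48, 59/4)
  seg 7: right by d9 = 15 → (-29/48, 59/4)

d6 = 27/4
d7 = 1/4
d8 = 8
d9 = 15
d10 = 929/48
endpoint = (-29/48, 59/4)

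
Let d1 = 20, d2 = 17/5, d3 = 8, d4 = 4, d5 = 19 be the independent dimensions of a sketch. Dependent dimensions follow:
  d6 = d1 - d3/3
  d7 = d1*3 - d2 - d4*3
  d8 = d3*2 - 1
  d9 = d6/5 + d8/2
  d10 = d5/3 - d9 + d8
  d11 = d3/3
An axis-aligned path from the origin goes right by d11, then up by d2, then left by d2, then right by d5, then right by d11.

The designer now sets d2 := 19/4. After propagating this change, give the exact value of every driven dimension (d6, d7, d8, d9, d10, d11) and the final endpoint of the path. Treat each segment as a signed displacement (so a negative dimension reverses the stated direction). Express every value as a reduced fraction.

Apply edit: d2 := 19/4
  d6 = d1 - d3/3 = 52/3
  d7 = d1*3 - d2 - d4*3 = 173/4
  d8 = d3*2 - 1 = 15
  d9 = d6/5 + d8/2 = 329/30
  d10 = d5/3 - d9 + d8 = 311/30
  d11 = d3/3 = 8/3
Walk from origin (0, 0):
  seg 1: right by d11 = 8/3 → (8/3, 0)
  seg 2: up by d2 = 19/4 → (8/3, 19/4)
  seg 3: left by d2 = 19/4 → (-25/12, 19/4)
  seg 4: right by d5 = 19 → (203/12, 19/4)
  seg 5: right by d11 = 8/3 → (235/12, 19/4)

d6 = 52/3
d7 = 173/4
d8 = 15
d9 = 329/30
d10 = 311/30
d11 = 8/3
endpoint = (235/12, 19/4)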